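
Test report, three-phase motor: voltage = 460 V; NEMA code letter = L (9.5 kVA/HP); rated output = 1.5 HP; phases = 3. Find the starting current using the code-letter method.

17.9 A

S_LR = 9.5 × 1.5 = 14.25 kVA
I_LR = S_LR/(√3·V_L) = 14250/(1.732×460) = 17.9 A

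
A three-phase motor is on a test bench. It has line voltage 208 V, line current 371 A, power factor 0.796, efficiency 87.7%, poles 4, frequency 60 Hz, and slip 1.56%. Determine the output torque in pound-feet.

371 lb·ft

P_in = √3·V·I·cosφ = 1.732 × 208 × 371 × 0.796 = 106389 W
P_out = η·P_in = 0.877 × 106389 = 93303 W
n_s = 120×60/4 = 1800 rpm; n = 1800×(1−0.0156) = 1772 rpm
ω = 2π×1772/60 = 185.6 rad/s
τ = P_out/ω = 93303/185.6 = 502.7 N·m
In lb·ft: 502.7/1.356 = 371 lb·ft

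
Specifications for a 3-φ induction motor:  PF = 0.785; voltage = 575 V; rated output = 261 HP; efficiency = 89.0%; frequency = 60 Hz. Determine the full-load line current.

P_out = 261 × 746 = 194706 W
P_in = P_out / η = 194706 / 0.890 = 218771 W
I_L = P_in / (√3·V_L·cosφ) = 218771 / (1.732 × 575 × 0.785) = 280 A

280 A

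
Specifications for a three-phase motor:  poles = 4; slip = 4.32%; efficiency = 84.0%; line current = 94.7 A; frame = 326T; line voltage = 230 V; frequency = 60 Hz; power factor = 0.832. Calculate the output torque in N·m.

146 N·m

P_in = √3·V·I·cosφ = 1.732 × 230 × 94.7 × 0.832 = 31387 W
P_out = η·P_in = 0.84 × 31387 = 26365 W
n_s = 120×60/4 = 1800 rpm; n = 1800×(1−0.0432) = 1722 rpm
ω = 2π×1722/60 = 180.3 rad/s
τ = P_out/ω = 26365/180.3 = 146 N·m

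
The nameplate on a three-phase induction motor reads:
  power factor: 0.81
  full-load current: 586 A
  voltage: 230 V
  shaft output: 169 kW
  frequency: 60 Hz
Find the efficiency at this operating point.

P_out = 169 kW = 169000 W
P_in = √3·V_L·I_L·cosφ = 1.732 × 230 × 586 × 0.81 = 189086 W
η = P_out / P_in = 169000 / 189086 = 0.894 = 89.4%

89.4 %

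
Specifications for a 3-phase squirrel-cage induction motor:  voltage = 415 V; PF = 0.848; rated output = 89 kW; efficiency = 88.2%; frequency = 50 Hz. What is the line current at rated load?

P_out = 89 kW = 89000 W
P_in = P_out / η = 89000 / 0.882 = 100907 W
I_L = P_in / (√3·V_L·cosφ) = 100907 / (1.732 × 415 × 0.848) = 166 A

166 A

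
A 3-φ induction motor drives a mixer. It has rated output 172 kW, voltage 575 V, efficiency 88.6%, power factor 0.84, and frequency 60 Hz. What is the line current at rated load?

232 A

P_out = 172 kW = 172000 W
P_in = P_out / η = 172000 / 0.886 = 194131 W
I_L = P_in / (√3·V_L·cosφ) = 194131 / (1.732 × 575 × 0.84) = 232 A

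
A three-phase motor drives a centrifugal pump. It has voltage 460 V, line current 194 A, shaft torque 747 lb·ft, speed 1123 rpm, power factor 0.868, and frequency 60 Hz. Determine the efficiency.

88.8 %

τ = 747 lb·ft × 1.356 = 1013 N·m
ω = 2π × 1123/60 = 117.6 rad/s; P_out = τω = 1013 × 117.6 = 119129 W
P_in = √3·V_L·I_L·cosφ = 1.732 × 460 × 194 × 0.868 = 134161 W
η = P_out / P_in = 119129 / 134161 = 0.888 = 88.8%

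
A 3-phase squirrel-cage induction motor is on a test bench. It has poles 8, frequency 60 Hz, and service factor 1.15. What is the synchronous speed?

900 rpm

n_s = 120f/p = 120×60/8 = 900 rpm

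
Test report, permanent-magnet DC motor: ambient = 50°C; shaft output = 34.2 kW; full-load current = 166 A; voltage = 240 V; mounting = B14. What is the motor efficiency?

P_out = 34.2 kW = 34200 W
P_in = V·I = 240 × 166 = 39840 W
η = P_out / P_in = 34200 / 39840 = 0.858 = 85.8%

85.8 %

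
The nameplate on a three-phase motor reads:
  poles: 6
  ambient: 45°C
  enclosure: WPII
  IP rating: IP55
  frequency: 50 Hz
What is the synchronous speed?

1000 rpm

n_s = 120f/p = 120×50/6 = 1000 rpm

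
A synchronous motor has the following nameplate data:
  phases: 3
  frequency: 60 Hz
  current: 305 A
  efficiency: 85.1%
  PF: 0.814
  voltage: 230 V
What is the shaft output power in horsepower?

113 HP

P_in = √3·V·I·cosφ = 1.732 × 230 × 305 × 0.814 = 98901 W
P_out = η·P_in = 0.851 × 98901 = 84165 W
= 84165/746 = 113 HP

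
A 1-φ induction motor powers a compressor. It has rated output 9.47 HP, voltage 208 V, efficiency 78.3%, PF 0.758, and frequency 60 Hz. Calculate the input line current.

57.2 A

P_out = 9.47 × 746 = 7065 W
P_in = P_out / η = 7065 / 0.783 = 9023 W
I = P_in / (V·cosφ) = 9023 / (208 × 0.758) = 57.2 A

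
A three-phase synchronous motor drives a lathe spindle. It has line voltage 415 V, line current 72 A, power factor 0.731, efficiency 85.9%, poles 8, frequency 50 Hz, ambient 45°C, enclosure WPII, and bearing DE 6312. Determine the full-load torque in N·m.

414 N·m

P_in = √3·V·I·cosφ = 1.732 × 415 × 72 × 0.731 = 37831 W
P_out = η·P_in = 0.859 × 37831 = 32497 W
n = n_s = 120×50/8 = 750 rpm (synchronous)
ω = 2π×750/60 = 78.54 rad/s
τ = P_out/ω = 32497/78.54 = 414 N·m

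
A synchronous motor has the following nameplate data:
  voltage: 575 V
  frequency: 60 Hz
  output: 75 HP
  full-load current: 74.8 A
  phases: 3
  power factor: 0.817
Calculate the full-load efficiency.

91.9 %

P_out = 75 × 746 = 55950 W
P_in = √3·V_L·I_L·cosφ = 1.732 × 575 × 74.8 × 0.817 = 60861 W
η = P_out / P_in = 55950 / 60861 = 0.919 = 91.9%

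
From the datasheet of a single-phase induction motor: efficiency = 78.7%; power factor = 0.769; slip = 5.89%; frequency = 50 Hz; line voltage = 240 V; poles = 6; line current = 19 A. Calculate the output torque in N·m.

28 N·m

P_in = V·I·cosφ = 240 × 19 × 0.769 = 3507 W
P_out = η·P_in = 0.787 × 3507 = 2760 W
n_s = 120×50/6 = 1000 rpm; n = 1000×(1−0.0589) = 941 rpm
ω = 2π×941/60 = 98.54 rad/s
τ = P_out/ω = 2760/98.54 = 28 N·m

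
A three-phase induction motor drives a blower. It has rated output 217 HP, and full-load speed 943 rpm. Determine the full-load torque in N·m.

P_out = 217 × 746 = 161882 W
ω = 2π × 943/60 = 98.75 rad/s
τ = P_out/ω = 161882/98.75 = 1640 N·m

1640 N·m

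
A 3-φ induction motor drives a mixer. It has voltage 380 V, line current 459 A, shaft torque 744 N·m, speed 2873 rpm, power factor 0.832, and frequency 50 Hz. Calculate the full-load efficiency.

ω = 2π × 2873/60 = 300.9 rad/s; P_out = τω = 744 × 300.9 = 223870 W
P_in = √3·V_L·I_L·cosφ = 1.732 × 380 × 459 × 0.832 = 251343 W
η = P_out / P_in = 223870 / 251343 = 0.891 = 89.1%

89.1 %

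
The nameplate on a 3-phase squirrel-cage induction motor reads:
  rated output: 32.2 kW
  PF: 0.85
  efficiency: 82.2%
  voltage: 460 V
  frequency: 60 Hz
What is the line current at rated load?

57.8 A

P_out = 32.2 kW = 32200 W
P_in = P_out / η = 32200 / 0.822 = 39173 W
I_L = P_in / (√3·V_L·cosφ) = 39173 / (1.732 × 460 × 0.85) = 57.8 A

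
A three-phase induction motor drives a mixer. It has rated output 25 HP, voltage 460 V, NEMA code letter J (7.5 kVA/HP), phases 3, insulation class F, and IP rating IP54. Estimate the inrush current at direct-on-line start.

235 A

S_LR = 7.5 × 25 = 187.5 kVA
I_LR = S_LR/(√3·V_L) = 187500/(1.732×460) = 235 A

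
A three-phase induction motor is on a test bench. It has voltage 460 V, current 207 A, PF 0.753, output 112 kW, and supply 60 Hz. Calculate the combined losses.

P_in = √3·V·I·cosφ = 1.732×460×207×0.753 = 124186 W
P_out = 112000 W
Losses = P_in − P_out = 124186 − 112000 = 12186 W

12200 W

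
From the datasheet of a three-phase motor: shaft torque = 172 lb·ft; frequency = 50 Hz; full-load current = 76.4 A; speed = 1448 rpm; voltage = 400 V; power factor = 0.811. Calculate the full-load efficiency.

82.4 %

τ = 172 lb·ft × 1.356 = 233.2 N·m
ω = 2π × 1448/60 = 151.6 rad/s; P_out = τω = 233.2 × 151.6 = 35353 W
P_in = √3·V_L·I_L·cosφ = 1.732 × 400 × 76.4 × 0.811 = 42926 W
η = P_out / P_in = 35353 / 42926 = 0.824 = 82.4%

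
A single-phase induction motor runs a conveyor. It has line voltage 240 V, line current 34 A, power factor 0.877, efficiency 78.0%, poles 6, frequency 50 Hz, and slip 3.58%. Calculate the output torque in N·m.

P_in = V·I·cosφ = 240 × 34 × 0.877 = 7156 W
P_out = η·P_in = 0.78 × 7156 = 5582 W
n_s = 120×50/6 = 1000 rpm; n = 1000×(1−0.0358) = 964 rpm
ω = 2π×964/60 = 100.9 rad/s
τ = P_out/ω = 5582/100.9 = 55.3 N·m

55.3 N·m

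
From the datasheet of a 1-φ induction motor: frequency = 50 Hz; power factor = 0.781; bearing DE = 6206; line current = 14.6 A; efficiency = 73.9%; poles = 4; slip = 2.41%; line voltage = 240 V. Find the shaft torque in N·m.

P_in = V·I·cosφ = 240 × 14.6 × 0.781 = 2737 W
P_out = η·P_in = 0.739 × 2737 = 2023 W
n_s = 120×50/4 = 1500 rpm; n = 1500×(1−0.0241) = 1464 rpm
ω = 2π×1464/60 = 153.3 rad/s
τ = P_out/ω = 2023/153.3 = 13.2 N·m

13.2 N·m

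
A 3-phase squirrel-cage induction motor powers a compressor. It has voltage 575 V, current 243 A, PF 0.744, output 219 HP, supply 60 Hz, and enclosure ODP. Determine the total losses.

P_in = √3·V·I·cosφ = 1.732×575×243×0.744 = 180051 W
P_out = 219×746 = 163374 W
Losses = P_in − P_out = 180051 − 163374 = 16677 W

16.7 kW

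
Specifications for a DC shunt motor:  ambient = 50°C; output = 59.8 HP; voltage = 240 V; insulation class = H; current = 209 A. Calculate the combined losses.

P_in = V·I = 240×209 = 50160 W
P_out = 59.8×746 = 44611 W
Losses = P_in − P_out = 50160 − 44611 = 5549 W

5550 W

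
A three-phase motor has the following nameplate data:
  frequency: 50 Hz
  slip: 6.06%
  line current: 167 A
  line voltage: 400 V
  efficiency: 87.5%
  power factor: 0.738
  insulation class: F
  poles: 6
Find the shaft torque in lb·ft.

P_in = √3·V·I·cosφ = 1.732 × 400 × 167 × 0.738 = 85385 W
P_out = η·P_in = 0.875 × 85385 = 74712 W
n_s = 120×50/6 = 1000 rpm; n = 1000×(1−0.0606) = 939 rpm
ω = 2π×939/60 = 98.33 rad/s
τ = P_out/ω = 74712/98.33 = 759.8 N·m
In lb·ft: 759.8/1.356 = 560 lb·ft

560 lb·ft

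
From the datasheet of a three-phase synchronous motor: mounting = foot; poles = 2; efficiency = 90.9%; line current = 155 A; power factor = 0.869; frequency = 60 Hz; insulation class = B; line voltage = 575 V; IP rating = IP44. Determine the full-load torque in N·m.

P_in = √3·V·I·cosφ = 1.732 × 575 × 155 × 0.869 = 134143 W
P_out = η·P_in = 0.909 × 134143 = 121936 W
n = n_s = 120×60/2 = 3600 rpm (synchronous)
ω = 2π×3600/60 = 377 rad/s
τ = P_out/ω = 121936/377 = 323 N·m

323 N·m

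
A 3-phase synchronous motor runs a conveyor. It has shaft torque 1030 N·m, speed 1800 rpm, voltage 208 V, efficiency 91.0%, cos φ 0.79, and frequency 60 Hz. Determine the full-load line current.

ω = 2π×1800/60 = 188.5 rad/s; P_out = τω = 1030 × 188.5 = 194155 W
P_in = P_out / η = 194155 / 0.910 = 213357 W
I_L = P_in / (√3·V_L·cosφ) = 213357 / (1.732 × 208 × 0.79) = 750 A

750 A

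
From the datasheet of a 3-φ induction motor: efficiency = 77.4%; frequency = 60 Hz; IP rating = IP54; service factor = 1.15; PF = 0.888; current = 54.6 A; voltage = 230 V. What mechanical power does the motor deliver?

14.9 kW

P_in = √3·V·I·cosφ = 1.732 × 230 × 54.6 × 0.888 = 19314 W
P_out = η·P_in = 0.774 × 19314 = 14949 W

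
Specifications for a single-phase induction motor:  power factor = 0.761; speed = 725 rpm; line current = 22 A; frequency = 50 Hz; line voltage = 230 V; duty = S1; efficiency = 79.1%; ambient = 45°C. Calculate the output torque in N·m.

40.1 N·m

P_in = V·I·cosφ = 230 × 22 × 0.761 = 3851 W
P_out = η·P_in = 0.791 × 3851 = 3046 W
n = 725 rpm
ω = 2π×725/60 = 75.92 rad/s
τ = P_out/ω = 3046/75.92 = 40.1 N·m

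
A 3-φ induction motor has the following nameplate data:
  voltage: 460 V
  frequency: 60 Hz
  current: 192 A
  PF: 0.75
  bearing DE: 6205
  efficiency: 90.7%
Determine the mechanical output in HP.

P_in = √3·V·I·cosφ = 1.732 × 460 × 192 × 0.75 = 114728 W
P_out = η·P_in = 0.907 × 114728 = 104058 W
= 104058/746 = 139 HP

139 HP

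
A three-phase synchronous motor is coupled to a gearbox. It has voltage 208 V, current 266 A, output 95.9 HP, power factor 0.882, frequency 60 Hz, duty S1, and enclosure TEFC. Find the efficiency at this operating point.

P_out = 95.9 × 746 = 71541 W
P_in = √3·V_L·I_L·cosφ = 1.732 × 208 × 266 × 0.882 = 84520 W
η = P_out / P_in = 71541 / 84520 = 0.846 = 84.6%

84.6 %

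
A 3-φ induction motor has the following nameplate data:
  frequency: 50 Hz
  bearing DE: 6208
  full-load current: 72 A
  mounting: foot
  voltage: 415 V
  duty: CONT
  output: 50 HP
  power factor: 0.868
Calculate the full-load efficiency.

P_out = 50 × 746 = 37300 W
P_in = √3·V_L·I_L·cosφ = 1.732 × 415 × 72 × 0.868 = 44921 W
η = P_out / P_in = 37300 / 44921 = 0.830 = 83.0%

83.0 %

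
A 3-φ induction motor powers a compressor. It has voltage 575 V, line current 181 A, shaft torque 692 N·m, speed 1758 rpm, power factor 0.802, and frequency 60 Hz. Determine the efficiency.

ω = 2π × 1758/60 = 184.1 rad/s; P_out = τω = 692 × 184.1 = 127397 W
P_in = √3·V_L·I_L·cosφ = 1.732 × 575 × 181 × 0.802 = 144567 W
η = P_out / P_in = 127397 / 144567 = 0.881 = 88.1%

88.1 %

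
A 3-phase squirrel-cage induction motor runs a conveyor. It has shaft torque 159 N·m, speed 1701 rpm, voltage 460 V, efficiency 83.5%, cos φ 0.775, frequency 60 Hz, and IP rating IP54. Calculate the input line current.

54.9 A

ω = 2π×1701/60 = 178.1 rad/s; P_out = τω = 159 × 178.1 = 28318 W
P_in = P_out / η = 28318 / 0.835 = 33914 W
I_L = P_in / (√3·V_L·cosφ) = 33914 / (1.732 × 460 × 0.775) = 54.9 A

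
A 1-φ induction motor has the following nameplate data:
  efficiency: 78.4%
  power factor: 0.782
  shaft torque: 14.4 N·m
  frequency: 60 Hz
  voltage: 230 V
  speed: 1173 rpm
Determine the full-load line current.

12.5 A

ω = 2π×1173/60 = 122.8 rad/s; P_out = τω = 14.4 × 122.8 = 1768 W
P_in = P_out / η = 1768 / 0.784 = 2255 W
I = P_in / (V·cosφ) = 2255 / (230 × 0.782) = 12.5 A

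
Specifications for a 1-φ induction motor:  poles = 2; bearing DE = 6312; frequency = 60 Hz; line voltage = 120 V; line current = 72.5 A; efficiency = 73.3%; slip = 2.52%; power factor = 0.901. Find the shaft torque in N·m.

P_in = V·I·cosφ = 120 × 72.5 × 0.901 = 7839 W
P_out = η·P_in = 0.733 × 7839 = 5746 W
n_s = 120×60/2 = 3600 rpm; n = 3600×(1−0.0252) = 3509 rpm
ω = 2π×3509/60 = 367.5 rad/s
τ = P_out/ω = 5746/367.5 = 15.6 N·m

15.6 N·m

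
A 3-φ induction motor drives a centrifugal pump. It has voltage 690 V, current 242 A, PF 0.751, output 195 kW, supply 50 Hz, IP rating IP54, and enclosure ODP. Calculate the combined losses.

22200 W

P_in = √3·V·I·cosφ = 1.732×690×242×0.751 = 217196 W
P_out = 195000 W
Losses = P_in − P_out = 217196 − 195000 = 22196 W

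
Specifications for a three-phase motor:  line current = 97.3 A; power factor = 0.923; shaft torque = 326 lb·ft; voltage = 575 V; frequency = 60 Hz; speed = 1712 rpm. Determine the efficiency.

τ = 326 lb·ft × 1.356 = 442.1 N·m
ω = 2π × 1712/60 = 179.3 rad/s; P_out = τω = 442.1 × 179.3 = 79269 W
P_in = √3·V_L·I_L·cosφ = 1.732 × 575 × 97.3 × 0.923 = 89440 W
η = P_out / P_in = 79269 / 89440 = 0.886 = 88.6%

88.6 %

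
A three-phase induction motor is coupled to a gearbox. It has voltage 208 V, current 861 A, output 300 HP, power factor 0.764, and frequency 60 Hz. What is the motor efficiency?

94.4 %

P_out = 300 × 746 = 223800 W
P_in = √3·V_L·I_L·cosφ = 1.732 × 208 × 861 × 0.764 = 236978 W
η = P_out / P_in = 223800 / 236978 = 0.944 = 94.4%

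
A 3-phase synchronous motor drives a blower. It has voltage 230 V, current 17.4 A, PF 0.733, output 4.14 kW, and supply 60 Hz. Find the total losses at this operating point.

P_in = √3·V·I·cosφ = 1.732×230×17.4×0.733 = 5081 W
P_out = 4140 W
Losses = P_in − P_out = 5081 − 4140 = 941 W

941 W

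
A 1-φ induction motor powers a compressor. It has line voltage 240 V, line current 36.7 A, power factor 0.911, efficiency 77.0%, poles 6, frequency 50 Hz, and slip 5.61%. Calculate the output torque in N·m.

P_in = V·I·cosφ = 240 × 36.7 × 0.911 = 8024 W
P_out = η·P_in = 0.77 × 8024 = 6178 W
n_s = 120×50/6 = 1000 rpm; n = 1000×(1−0.0561) = 944 rpm
ω = 2π×944/60 = 98.86 rad/s
τ = P_out/ω = 6178/98.86 = 62.5 N·m

62.5 N·m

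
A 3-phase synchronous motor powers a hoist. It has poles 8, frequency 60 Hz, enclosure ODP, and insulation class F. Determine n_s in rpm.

n_s = 120f/p = 120×60/8 = 900 rpm

900 rpm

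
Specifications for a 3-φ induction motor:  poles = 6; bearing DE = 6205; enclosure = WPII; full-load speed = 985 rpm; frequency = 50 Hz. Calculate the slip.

n_s = 120f/p = 120×50/6 = 1000 rpm
s = (n_s − n)/n_s = (1000 − 985)/1000 = 0.0150

1.50 %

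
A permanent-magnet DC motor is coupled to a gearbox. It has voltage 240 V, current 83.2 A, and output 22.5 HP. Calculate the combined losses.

P_in = V·I = 240×83.2 = 19968 W
P_out = 22.5×746 = 16785 W
Losses = P_in − P_out = 19968 − 16785 = 3183 W

3180 W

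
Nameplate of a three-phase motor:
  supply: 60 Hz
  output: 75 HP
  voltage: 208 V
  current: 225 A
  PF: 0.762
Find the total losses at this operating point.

P_in = √3·V·I·cosφ = 1.732×208×225×0.762 = 61766 W
P_out = 75×746 = 55950 W
Losses = P_in − P_out = 61766 − 55950 = 5816 W

5.82 kW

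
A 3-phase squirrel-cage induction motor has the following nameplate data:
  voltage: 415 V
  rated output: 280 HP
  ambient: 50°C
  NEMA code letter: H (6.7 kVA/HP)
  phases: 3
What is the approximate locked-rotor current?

2610 A

S_LR = 6.7 × 280 = 1876 kVA
I_LR = S_LR/(√3·V_L) = 1876000/(1.732×415) = 2610 A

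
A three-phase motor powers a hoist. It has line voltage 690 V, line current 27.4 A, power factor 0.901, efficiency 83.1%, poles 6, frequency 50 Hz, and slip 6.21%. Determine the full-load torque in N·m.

P_in = √3·V·I·cosφ = 1.732 × 690 × 27.4 × 0.901 = 29503 W
P_out = η·P_in = 0.831 × 29503 = 24517 W
n_s = 120×50/6 = 1000 rpm; n = 1000×(1−0.0621) = 938 rpm
ω = 2π×938/60 = 98.23 rad/s
τ = P_out/ω = 24517/98.23 = 250 N·m

250 N·m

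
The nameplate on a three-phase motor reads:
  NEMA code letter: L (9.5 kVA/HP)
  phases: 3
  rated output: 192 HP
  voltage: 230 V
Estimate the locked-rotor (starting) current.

S_LR = 9.5 × 192 = 1824 kVA
I_LR = S_LR/(√3·V_L) = 1824000/(1.732×230) = 4580 A

4580 A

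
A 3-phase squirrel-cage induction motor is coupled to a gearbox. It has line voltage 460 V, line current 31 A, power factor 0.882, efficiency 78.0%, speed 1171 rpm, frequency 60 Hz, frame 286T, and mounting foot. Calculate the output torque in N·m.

139 N·m

P_in = √3·V·I·cosφ = 1.732 × 460 × 31 × 0.882 = 21784 W
P_out = η·P_in = 0.78 × 21784 = 16992 W
n = 1171 rpm
ω = 2π×1171/60 = 122.6 rad/s
τ = P_out/ω = 16992/122.6 = 139 N·m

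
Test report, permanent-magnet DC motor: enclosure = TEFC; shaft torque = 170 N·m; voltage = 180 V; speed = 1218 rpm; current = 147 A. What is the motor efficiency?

ω = 2π × 1218/60 = 127.5 rad/s; P_out = τω = 170 × 127.5 = 21675 W
P_in = V·I = 180 × 147 = 26460 W
η = P_out / P_in = 21675 / 26460 = 0.819 = 81.9%

81.9 %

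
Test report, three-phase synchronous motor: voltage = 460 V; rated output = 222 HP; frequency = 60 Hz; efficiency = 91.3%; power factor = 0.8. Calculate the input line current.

P_out = 222 × 746 = 165612 W
P_in = P_out / η = 165612 / 0.913 = 181393 W
I_L = P_in / (√3·V_L·cosφ) = 181393 / (1.732 × 460 × 0.8) = 285 A

285 A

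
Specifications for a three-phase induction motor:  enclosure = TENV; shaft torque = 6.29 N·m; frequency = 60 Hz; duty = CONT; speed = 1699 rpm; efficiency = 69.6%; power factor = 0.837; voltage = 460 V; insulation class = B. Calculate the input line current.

ω = 2π×1699/60 = 177.9 rad/s; P_out = τω = 6.29 × 177.9 = 1119 W
P_in = P_out / η = 1119 / 0.696 = 1608 W
I_L = P_in / (√3·V_L·cosφ) = 1608 / (1.732 × 460 × 0.837) = 2.41 A

2.41 A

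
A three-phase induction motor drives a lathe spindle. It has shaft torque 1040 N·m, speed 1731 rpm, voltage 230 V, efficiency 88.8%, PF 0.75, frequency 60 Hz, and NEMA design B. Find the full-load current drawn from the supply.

711 A

ω = 2π×1731/60 = 181.3 rad/s; P_out = τω = 1040 × 181.3 = 188552 W
P_in = P_out / η = 188552 / 0.888 = 212333 W
I_L = P_in / (√3·V_L·cosφ) = 212333 / (1.732 × 230 × 0.75) = 711 A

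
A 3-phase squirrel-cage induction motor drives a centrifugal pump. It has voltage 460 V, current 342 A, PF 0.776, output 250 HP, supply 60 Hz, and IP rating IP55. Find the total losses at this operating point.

24900 W

P_in = √3·V·I·cosφ = 1.732×460×342×0.776 = 211443 W
P_out = 250×746 = 186500 W
Losses = P_in − P_out = 211443 − 186500 = 24943 W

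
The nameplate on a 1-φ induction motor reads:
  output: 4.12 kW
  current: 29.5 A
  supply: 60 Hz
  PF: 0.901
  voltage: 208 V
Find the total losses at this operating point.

P_in = V·I·cosφ = 208×29.5×0.901 = 5529 W
P_out = 4120 W
Losses = P_in − P_out = 5529 − 4120 = 1409 W

1410 W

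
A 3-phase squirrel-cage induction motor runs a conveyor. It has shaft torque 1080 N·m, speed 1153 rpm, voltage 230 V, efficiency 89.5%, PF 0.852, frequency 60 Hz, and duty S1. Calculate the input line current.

429 A

ω = 2π×1153/60 = 120.7 rad/s; P_out = τω = 1080 × 120.7 = 130356 W
P_in = P_out / η = 130356 / 0.895 = 145649 W
I_L = P_in / (√3·V_L·cosφ) = 145649 / (1.732 × 230 × 0.852) = 429 A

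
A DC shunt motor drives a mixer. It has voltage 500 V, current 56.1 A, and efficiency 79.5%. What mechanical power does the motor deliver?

22.3 kW

P_in = V·I = 500 × 56.1 = 28050 W
P_out = η·P_in = 0.795 × 28050 = 22300 W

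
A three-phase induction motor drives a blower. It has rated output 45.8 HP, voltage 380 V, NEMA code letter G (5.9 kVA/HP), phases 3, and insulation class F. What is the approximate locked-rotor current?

S_LR = 5.9 × 45.8 = 270.22 kVA
I_LR = S_LR/(√3·V_L) = 270220/(1.732×380) = 411 A

411 A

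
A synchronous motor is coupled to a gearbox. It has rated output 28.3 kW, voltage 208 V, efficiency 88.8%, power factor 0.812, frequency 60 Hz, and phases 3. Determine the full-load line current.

P_out = 28.3 kW = 28300 W
P_in = P_out / η = 28300 / 0.888 = 31869 W
I_L = P_in / (√3·V_L·cosφ) = 31869 / (1.732 × 208 × 0.812) = 109 A

109 A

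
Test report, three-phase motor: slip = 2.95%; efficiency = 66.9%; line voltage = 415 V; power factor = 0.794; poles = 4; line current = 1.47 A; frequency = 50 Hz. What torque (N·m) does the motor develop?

P_in = √3·V·I·cosφ = 1.732 × 415 × 1.47 × 0.794 = 839 W
P_out = η·P_in = 0.669 × 839 = 561 W
n_s = 120×50/4 = 1500 rpm; n = 1500×(1−0.0295) = 1456 rpm
ω = 2π×1456/60 = 152.5 rad/s
τ = P_out/ω = 561/152.5 = 3.68 N·m

3.68 N·m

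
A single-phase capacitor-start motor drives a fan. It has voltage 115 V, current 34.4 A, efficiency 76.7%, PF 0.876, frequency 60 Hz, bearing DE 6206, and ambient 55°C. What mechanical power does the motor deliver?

2.66 kW

P_in = V·I·cosφ = 115 × 34.4 × 0.876 = 3465 W
P_out = η·P_in = 0.767 × 3465 = 2658 W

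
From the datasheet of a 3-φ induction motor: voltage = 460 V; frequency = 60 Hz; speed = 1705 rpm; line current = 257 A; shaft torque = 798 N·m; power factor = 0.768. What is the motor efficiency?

ω = 2π × 1705/60 = 178.5 rad/s; P_out = τω = 798 × 178.5 = 142443 W
P_in = √3·V_L·I_L·cosφ = 1.732 × 460 × 257 × 0.768 = 157253 W
η = P_out / P_in = 142443 / 157253 = 0.906 = 90.6%

90.6 %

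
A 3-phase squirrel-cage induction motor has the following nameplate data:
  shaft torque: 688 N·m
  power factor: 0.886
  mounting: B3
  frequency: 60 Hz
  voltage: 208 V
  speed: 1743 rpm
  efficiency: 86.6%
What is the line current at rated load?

ω = 2π×1743/60 = 182.5 rad/s; P_out = τω = 688 × 182.5 = 125560 W
P_in = P_out / η = 125560 / 0.866 = 144988 W
I_L = P_in / (√3·V_L·cosφ) = 144988 / (1.732 × 208 × 0.886) = 454 A

454 A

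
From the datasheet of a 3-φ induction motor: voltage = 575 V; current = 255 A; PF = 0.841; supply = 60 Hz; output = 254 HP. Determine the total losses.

P_in = √3·V·I·cosφ = 1.732×575×255×0.841 = 213576 W
P_out = 254×746 = 189484 W
Losses = P_in − P_out = 213576 − 189484 = 24092 W

24100 W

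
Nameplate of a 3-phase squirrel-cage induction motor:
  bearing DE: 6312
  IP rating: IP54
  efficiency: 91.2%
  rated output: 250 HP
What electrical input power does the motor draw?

P_out = 250 × 746 = 186500 W
P_in = P_out/η = 186500/0.912 = 204496 W = 204 kW

204 kW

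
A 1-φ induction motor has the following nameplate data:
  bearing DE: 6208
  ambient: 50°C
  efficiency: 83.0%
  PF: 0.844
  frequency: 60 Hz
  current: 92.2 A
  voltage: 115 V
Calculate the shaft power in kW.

7.43 kW

P_in = V·I·cosφ = 115 × 92.2 × 0.844 = 8949 W
P_out = η·P_in = 0.83 × 8949 = 7428 W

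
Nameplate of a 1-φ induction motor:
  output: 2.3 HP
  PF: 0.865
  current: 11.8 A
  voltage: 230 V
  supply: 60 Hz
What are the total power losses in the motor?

P_in = V·I·cosφ = 230×11.8×0.865 = 2348 W
P_out = 2.3×746 = 1716 W
Losses = P_in − P_out = 2348 − 1716 = 632 W

632 W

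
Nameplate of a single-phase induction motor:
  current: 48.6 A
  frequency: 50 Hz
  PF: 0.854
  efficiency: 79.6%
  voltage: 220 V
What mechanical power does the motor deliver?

P_in = V·I·cosφ = 220 × 48.6 × 0.854 = 9131 W
P_out = η·P_in = 0.796 × 9131 = 7268 W

7.27 kW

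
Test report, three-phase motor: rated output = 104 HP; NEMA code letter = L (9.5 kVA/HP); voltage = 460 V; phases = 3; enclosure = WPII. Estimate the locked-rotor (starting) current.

1240 A

S_LR = 9.5 × 104 = 988 kVA
I_LR = S_LR/(√3·V_L) = 988000/(1.732×460) = 1240 A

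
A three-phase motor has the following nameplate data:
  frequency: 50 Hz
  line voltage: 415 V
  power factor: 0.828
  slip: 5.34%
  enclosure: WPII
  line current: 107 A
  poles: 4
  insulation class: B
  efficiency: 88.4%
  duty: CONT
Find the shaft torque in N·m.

P_in = √3·V·I·cosφ = 1.732 × 415 × 107 × 0.828 = 63681 W
P_out = η·P_in = 0.884 × 63681 = 56294 W
n_s = 120×50/4 = 1500 rpm; n = 1500×(1−0.0534) = 1420 rpm
ω = 2π×1420/60 = 148.7 rad/s
τ = P_out/ω = 56294/148.7 = 379 N·m

379 N·m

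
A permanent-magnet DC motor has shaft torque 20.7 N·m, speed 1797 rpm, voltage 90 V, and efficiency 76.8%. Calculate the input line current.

ω = 2π×1797/60 = 188.2 rad/s; P_out = τω = 20.7 × 188.2 = 3896 W
P_in = P_out / η = 3896 / 0.768 = 5073 W
I = P_in / V = 5073 / 90 = 56.4 A

56.4 A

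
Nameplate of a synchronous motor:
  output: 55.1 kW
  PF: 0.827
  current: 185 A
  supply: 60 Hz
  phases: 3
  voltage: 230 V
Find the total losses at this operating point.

5850 W

P_in = √3·V·I·cosφ = 1.732×230×185×0.827 = 60947 W
P_out = 55100 W
Losses = P_in − P_out = 60947 − 55100 = 5847 W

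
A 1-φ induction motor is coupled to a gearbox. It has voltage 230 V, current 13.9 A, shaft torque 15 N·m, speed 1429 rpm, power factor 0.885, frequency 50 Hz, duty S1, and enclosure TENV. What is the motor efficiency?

79.3 %

ω = 2π × 1429/60 = 149.6 rad/s; P_out = τω = 15 × 149.6 = 2244 W
P_in = V·I·cosφ = 230 × 13.9 × 0.885 = 2829 W
η = P_out / P_in = 2244 / 2829 = 0.793 = 79.3%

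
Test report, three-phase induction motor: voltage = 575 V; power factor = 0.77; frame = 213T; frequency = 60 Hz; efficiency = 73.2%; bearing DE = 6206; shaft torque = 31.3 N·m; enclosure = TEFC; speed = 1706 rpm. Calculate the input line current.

ω = 2π×1706/60 = 178.7 rad/s; P_out = τω = 31.3 × 178.7 = 5593 W
P_in = P_out / η = 5593 / 0.732 = 7641 W
I_L = P_in / (√3·V_L·cosφ) = 7641 / (1.732 × 575 × 0.77) = 9.96 A

9.96 A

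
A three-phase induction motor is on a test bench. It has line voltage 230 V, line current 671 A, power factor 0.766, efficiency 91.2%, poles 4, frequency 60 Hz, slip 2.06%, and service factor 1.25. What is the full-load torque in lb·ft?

P_in = √3·V·I·cosφ = 1.732 × 230 × 671 × 0.766 = 204751 W
P_out = η·P_in = 0.912 × 204751 = 186733 W
n_s = 120×60/4 = 1800 rpm; n = 1800×(1−0.0206) = 1763 rpm
ω = 2π×1763/60 = 184.6 rad/s
τ = P_out/ω = 186733/184.6 = 1012 N·m
In lb·ft: 1012/1.356 = 746 lb·ft

746 lb·ft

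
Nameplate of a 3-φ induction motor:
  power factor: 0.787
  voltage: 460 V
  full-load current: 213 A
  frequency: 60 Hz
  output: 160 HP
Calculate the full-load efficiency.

89.4 %

P_out = 160 × 746 = 119360 W
P_in = √3·V_L·I_L·cosφ = 1.732 × 460 × 213 × 0.787 = 133555 W
η = P_out / P_in = 119360 / 133555 = 0.894 = 89.4%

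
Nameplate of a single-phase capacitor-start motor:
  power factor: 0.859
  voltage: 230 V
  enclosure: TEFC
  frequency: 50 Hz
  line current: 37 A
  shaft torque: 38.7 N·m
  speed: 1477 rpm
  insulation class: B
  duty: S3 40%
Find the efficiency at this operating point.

ω = 2π × 1477/60 = 154.7 rad/s; P_out = τω = 38.7 × 154.7 = 5987 W
P_in = V·I·cosφ = 230 × 37 × 0.859 = 7310 W
η = P_out / P_in = 5987 / 7310 = 0.819 = 81.9%

81.9 %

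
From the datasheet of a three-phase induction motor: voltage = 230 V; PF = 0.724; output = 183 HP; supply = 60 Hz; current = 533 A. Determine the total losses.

17200 W

P_in = √3·V·I·cosφ = 1.732×230×533×0.724 = 153724 W
P_out = 183×746 = 136518 W
Losses = P_in − P_out = 153724 − 136518 = 17206 W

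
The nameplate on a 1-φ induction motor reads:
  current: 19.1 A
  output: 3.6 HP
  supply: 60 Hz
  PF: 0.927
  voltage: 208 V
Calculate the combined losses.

997 W

P_in = V·I·cosφ = 208×19.1×0.927 = 3683 W
P_out = 3.6×746 = 2686 W
Losses = P_in − P_out = 3683 − 2686 = 997 W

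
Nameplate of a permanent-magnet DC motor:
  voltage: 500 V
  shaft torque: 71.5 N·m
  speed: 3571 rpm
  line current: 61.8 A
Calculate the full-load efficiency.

ω = 2π × 3571/60 = 374 rad/s; P_out = τω = 71.5 × 374 = 26741 W
P_in = V·I = 500 × 61.8 = 30900 W
η = P_out / P_in = 26741 / 30900 = 0.865 = 86.5%

86.5 %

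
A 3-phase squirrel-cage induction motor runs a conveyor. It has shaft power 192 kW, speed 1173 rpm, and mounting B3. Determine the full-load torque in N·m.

1560 N·m

ω = 2π × 1173/60 = 122.8 rad/s
τ = P/ω = 192000/122.8 = 1560 N·m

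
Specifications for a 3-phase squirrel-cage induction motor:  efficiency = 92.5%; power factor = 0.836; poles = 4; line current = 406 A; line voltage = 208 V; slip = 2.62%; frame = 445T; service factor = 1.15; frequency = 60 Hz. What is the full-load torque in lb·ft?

454 lb·ft

P_in = √3·V·I·cosφ = 1.732 × 208 × 406 × 0.836 = 122277 W
P_out = η·P_in = 0.925 × 122277 = 113106 W
n_s = 120×60/4 = 1800 rpm; n = 1800×(1−0.0262) = 1753 rpm
ω = 2π×1753/60 = 183.6 rad/s
τ = P_out/ω = 113106/183.6 = 616 N·m
In lb·ft: 616/1.356 = 454 lb·ft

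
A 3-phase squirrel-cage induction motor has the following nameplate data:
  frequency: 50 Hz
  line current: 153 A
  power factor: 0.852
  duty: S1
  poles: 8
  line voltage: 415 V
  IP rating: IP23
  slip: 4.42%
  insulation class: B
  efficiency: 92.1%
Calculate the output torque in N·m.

1150 N·m

P_in = √3·V·I·cosφ = 1.732 × 415 × 153 × 0.852 = 93697 W
P_out = η·P_in = 0.921 × 93697 = 86295 W
n_s = 120×50/8 = 750 rpm; n = 750×(1−0.0442) = 717 rpm
ω = 2π×717/60 = 75.08 rad/s
τ = P_out/ω = 86295/75.08 = 1150 N·m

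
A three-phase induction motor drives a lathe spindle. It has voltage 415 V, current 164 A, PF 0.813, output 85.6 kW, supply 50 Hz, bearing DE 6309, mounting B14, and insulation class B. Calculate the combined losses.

10.2 kW

P_in = √3·V·I·cosφ = 1.732×415×164×0.813 = 95836 W
P_out = 85600 W
Losses = P_in − P_out = 95836 − 85600 = 10236 W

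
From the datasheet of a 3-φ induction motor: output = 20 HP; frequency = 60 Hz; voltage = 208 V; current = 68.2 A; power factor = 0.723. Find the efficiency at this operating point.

P_out = 20 × 746 = 14920 W
P_in = √3·V_L·I_L·cosφ = 1.732 × 208 × 68.2 × 0.723 = 17764 W
η = P_out / P_in = 14920 / 17764 = 0.840 = 84.0%

84.0 %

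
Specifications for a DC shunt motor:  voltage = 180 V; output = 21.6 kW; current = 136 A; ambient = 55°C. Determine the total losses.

P_in = V·I = 180×136 = 24480 W
P_out = 21600 W
Losses = P_in − P_out = 24480 − 21600 = 2880 W

2880 W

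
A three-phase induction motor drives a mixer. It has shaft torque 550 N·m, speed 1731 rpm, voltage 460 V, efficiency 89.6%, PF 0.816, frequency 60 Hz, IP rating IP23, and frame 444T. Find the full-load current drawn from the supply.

171 A

ω = 2π×1731/60 = 181.3 rad/s; P_out = τω = 550 × 181.3 = 99715 W
P_in = P_out / η = 99715 / 0.896 = 111289 W
I_L = P_in / (√3·V_L·cosφ) = 111289 / (1.732 × 460 × 0.816) = 171 A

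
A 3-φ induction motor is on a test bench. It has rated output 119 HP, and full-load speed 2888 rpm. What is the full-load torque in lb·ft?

P_out = 119 × 746 = 88774 W
ω = 2π × 2888/60 = 302.4 rad/s
τ = P_out/ω = 88774/302.4 = 293.6 N·m
In lb·ft: 293.6/1.356 = 217 lb·ft

217 lb·ft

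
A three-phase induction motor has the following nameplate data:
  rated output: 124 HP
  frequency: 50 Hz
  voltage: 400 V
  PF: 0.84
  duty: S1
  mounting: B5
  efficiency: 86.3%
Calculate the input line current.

P_out = 124 × 746 = 92504 W
P_in = P_out / η = 92504 / 0.863 = 107189 W
I_L = P_in / (√3·V_L·cosφ) = 107189 / (1.732 × 400 × 0.84) = 184 A

184 A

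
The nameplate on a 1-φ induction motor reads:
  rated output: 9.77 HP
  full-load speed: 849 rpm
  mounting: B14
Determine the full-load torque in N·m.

82 N·m

P_out = 9.77 × 746 = 7288 W
ω = 2π × 849/60 = 88.91 rad/s
τ = P_out/ω = 7288/88.91 = 82 N·m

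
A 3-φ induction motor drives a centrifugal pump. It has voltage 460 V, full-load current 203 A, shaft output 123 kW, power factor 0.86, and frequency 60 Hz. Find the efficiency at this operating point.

P_out = 123 kW = 123000 W
P_in = √3·V_L·I_L·cosφ = 1.732 × 460 × 203 × 0.86 = 139091 W
η = P_out / P_in = 123000 / 139091 = 0.884 = 88.4%

88.4 %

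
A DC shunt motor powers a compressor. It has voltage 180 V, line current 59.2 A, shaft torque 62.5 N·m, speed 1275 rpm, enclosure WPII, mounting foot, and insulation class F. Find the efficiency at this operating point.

78.3 %

ω = 2π × 1275/60 = 133.5 rad/s; P_out = τω = 62.5 × 133.5 = 8344 W
P_in = V·I = 180 × 59.2 = 10656 W
η = P_out / P_in = 8344 / 10656 = 0.783 = 78.3%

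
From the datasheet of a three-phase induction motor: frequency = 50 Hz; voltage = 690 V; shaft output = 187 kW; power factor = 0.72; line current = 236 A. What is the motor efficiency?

92.1 %

P_out = 187 kW = 187000 W
P_in = √3·V_L·I_L·cosφ = 1.732 × 690 × 236 × 0.72 = 203068 W
η = P_out / P_in = 187000 / 203068 = 0.921 = 92.1%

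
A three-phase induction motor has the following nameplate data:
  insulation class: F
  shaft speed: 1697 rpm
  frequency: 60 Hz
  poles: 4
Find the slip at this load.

n_s = 120f/p = 120×60/4 = 1800 rpm
s = (n_s − n)/n_s = (1800 − 1697)/1800 = 0.0572

5.72 %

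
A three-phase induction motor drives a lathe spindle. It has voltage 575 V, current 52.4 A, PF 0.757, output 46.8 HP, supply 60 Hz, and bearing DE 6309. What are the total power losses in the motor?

4.59 kW

P_in = √3·V·I·cosφ = 1.732×575×52.4×0.757 = 39504 W
P_out = 46.8×746 = 34913 W
Losses = P_in − P_out = 39504 − 34913 = 4591 W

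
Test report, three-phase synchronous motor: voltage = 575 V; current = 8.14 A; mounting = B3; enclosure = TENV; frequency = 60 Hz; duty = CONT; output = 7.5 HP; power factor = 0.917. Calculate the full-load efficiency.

P_out = 7.5 × 746 = 5595 W
P_in = √3·V_L·I_L·cosφ = 1.732 × 575 × 8.14 × 0.917 = 7434 W
η = P_out / P_in = 5595 / 7434 = 0.753 = 75.3%

75.3 %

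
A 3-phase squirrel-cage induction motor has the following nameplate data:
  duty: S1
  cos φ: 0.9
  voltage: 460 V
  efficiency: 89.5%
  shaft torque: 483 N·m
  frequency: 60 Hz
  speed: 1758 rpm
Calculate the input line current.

ω = 2π×1758/60 = 184.1 rad/s; P_out = τω = 483 × 184.1 = 88920 W
P_in = P_out / η = 88920 / 0.895 = 99352 W
I_L = P_in / (√3·V_L·cosφ) = 99352 / (1.732 × 460 × 0.9) = 139 A

139 A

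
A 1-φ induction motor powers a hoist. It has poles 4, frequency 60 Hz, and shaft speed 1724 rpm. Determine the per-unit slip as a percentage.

4.22 %

n_s = 120f/p = 120×60/4 = 1800 rpm
s = (n_s − n)/n_s = (1800 − 1724)/1800 = 0.0422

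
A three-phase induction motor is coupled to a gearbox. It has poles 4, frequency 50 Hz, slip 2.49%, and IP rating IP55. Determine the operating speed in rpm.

n_s = 120f/p = 120×50/4 = 1500 rpm
n = n_s(1 − s) = 1500 × (1 − 0.0249) = 1463 rpm

1463 rpm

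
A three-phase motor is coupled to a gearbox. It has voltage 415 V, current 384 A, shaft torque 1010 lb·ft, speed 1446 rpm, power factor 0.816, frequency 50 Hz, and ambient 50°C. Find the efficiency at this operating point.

τ = 1010 lb·ft × 1.356 = 1370 N·m
ω = 2π × 1446/60 = 151.4 rad/s; P_out = τω = 1370 × 151.4 = 207418 W
P_in = √3·V_L·I_L·cosφ = 1.732 × 415 × 384 × 0.816 = 225225 W
η = P_out / P_in = 207418 / 225225 = 0.921 = 92.1%

92.1 %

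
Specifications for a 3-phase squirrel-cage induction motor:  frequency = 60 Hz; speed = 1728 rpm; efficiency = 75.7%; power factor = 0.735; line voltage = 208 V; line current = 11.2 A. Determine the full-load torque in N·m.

P_in = √3·V·I·cosφ = 1.732 × 208 × 11.2 × 0.735 = 2966 W
P_out = η·P_in = 0.757 × 2966 = 2245 W
n = 1728 rpm
ω = 2π×1728/60 = 181 rad/s
τ = P_out/ω = 2245/181 = 12.4 N·m

12.4 N·m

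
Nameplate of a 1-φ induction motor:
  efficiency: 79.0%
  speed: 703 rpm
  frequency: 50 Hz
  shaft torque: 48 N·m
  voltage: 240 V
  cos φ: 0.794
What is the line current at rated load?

23.5 A

ω = 2π×703/60 = 73.62 rad/s; P_out = τω = 48 × 73.62 = 3534 W
P_in = P_out / η = 3534 / 0.790 = 4473 W
I = P_in / (V·cosφ) = 4473 / (240 × 0.794) = 23.5 A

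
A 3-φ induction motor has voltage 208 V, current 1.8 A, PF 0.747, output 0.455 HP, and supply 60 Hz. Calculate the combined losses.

145 W

P_in = √3·V·I·cosφ = 1.732×208×1.8×0.747 = 484 W
P_out = 0.455×746 = 339 W
Losses = P_in − P_out = 484 − 339 = 145 W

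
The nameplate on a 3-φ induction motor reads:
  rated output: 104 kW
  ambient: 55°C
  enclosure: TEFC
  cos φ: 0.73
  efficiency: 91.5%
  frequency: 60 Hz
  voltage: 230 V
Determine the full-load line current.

P_out = 104 kW = 104000 W
P_in = P_out / η = 104000 / 0.915 = 113661 W
I_L = P_in / (√3·V_L·cosφ) = 113661 / (1.732 × 230 × 0.73) = 391 A

391 A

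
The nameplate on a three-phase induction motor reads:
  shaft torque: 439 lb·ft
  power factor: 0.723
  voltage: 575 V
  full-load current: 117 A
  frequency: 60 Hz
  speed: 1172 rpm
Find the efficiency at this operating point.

τ = 439 lb·ft × 1.356 = 595.3 N·m
ω = 2π × 1172/60 = 122.7 rad/s; P_out = τω = 595.3 × 122.7 = 73043 W
P_in = √3·V_L·I_L·cosφ = 1.732 × 575 × 117 × 0.723 = 84244 W
η = P_out / P_in = 73043 / 84244 = 0.867 = 86.7%

86.7 %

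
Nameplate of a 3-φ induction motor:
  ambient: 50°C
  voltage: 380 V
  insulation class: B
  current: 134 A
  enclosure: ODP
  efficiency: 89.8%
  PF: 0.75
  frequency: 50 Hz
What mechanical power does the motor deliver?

59.4 kW

P_in = √3·V·I·cosφ = 1.732 × 380 × 134 × 0.75 = 66145 W
P_out = η·P_in = 0.898 × 66145 = 59398 W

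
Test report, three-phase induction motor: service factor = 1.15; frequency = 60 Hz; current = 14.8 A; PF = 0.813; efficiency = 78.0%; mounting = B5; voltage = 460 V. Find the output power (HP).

P_in = √3·V·I·cosφ = 1.732 × 460 × 14.8 × 0.813 = 9586 W
P_out = η·P_in = 0.78 × 9586 = 7477 W
= 7477/746 = 10 HP

10 HP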